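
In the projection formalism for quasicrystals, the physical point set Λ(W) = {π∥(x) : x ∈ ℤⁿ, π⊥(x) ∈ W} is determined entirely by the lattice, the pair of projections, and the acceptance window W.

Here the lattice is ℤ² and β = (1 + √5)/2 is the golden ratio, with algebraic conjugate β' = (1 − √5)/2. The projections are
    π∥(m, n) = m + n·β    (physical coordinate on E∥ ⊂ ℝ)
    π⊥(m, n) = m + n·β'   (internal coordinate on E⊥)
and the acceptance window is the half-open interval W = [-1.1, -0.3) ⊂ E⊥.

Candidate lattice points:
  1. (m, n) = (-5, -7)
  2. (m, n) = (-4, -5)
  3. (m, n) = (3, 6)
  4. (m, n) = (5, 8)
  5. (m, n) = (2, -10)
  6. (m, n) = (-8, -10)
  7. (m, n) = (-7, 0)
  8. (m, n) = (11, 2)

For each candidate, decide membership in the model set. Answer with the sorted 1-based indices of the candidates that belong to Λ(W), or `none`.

1, 2, 3

Compute β' = (1−√5)/2 = -0.618034, so π⊥(m,n) = m -0.618034·n.
[1] lift (-5,-7): star map gives -0.673762; window check -1.1 ≤ -0.673762 < -0.3 is true → IN Λ
[2] lift (-4,-5): star map gives -0.909830; window check -1.1 ≤ -0.909830 < -0.3 is true → IN Λ
[3] lift (3,6): star map gives -0.708204; window check -1.1 ≤ -0.708204 < -0.3 is true → IN Λ
[4] lift (5,8): star map gives 0.055728; window check -1.1 ≤ 0.055728 < -0.3 is false → out
[5] lift (2,-10): star map gives 8.180340; window check -1.1 ≤ 8.180340 < -0.3 is false → out
[6] lift (-8,-10): star map gives -1.819660; window check -1.1 ≤ -1.819660 < -0.3 is false → out
[7] lift (-7,0): star map gives -7.000000; window check -1.1 ≤ -7.000000 < -0.3 is false → out
[8] lift (11,2): star map gives 9.763932; window check -1.1 ≤ 9.763932 < -0.3 is false → out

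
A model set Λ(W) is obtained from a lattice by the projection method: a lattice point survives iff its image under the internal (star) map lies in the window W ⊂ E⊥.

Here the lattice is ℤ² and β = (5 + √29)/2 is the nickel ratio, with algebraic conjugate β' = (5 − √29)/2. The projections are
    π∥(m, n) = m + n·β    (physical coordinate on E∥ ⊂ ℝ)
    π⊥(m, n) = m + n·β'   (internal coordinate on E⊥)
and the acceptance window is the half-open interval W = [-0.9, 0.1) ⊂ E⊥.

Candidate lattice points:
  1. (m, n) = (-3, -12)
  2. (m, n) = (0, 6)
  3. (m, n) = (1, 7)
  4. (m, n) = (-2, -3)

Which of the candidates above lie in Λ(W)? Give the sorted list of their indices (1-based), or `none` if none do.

Compute β' = (5−√29)/2 = -0.192582, so π⊥(m,n) = m -0.192582·n.
candidate 1: (m,n)=(-3,-12) → π∥ = -3-12·β ≈ -65.310989, π⊥ = -3-12·β' ≈ -0.689011 ∈ [-0.9, 0.1) ⇒ IN Λ
candidate 2: (m,n)=(0,6) → π∥ = 0+6·β ≈ 31.155494, π⊥ = 0+6·β' ≈ -1.155494 ∉ [-0.9, 0.1) ⇒ out
candidate 3: (m,n)=(1,7) → π∥ = 1+7·β ≈ 37.348077, π⊥ = 1+7·β' ≈ -0.348077 ∈ [-0.9, 0.1) ⇒ IN Λ
candidate 4: (m,n)=(-2,-3) → π∥ = -2-3·β ≈ -17.577747, π⊥ = -2-3·β' ≈ -1.422253 ∉ [-0.9, 0.1) ⇒ out

1, 3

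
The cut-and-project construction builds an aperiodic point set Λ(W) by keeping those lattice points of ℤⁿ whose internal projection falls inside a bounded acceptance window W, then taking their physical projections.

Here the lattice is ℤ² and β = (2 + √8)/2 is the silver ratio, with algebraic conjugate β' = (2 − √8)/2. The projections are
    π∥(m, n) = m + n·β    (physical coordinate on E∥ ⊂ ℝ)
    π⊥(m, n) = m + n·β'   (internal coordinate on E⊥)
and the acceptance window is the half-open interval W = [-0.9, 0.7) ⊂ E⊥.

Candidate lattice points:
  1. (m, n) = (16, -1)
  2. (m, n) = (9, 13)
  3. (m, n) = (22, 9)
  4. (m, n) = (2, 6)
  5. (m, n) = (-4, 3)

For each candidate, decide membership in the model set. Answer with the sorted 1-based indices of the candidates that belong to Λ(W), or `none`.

Numerically β ≈ 2.414214 and β' = −1/β ≈ -0.414214.
candidate 1: (m,n)=(16,-1) → π∥ = 16-1·β ≈ 13.585786, π⊥ = 16-1·β' ≈ 16.414214 ∉ [-0.9, 0.7) ⇒ out
candidate 2: (m,n)=(9,13) → π∥ = 9+13·β ≈ 40.384776, π⊥ = 9+13·β' ≈ 3.615224 ∉ [-0.9, 0.7) ⇒ out
candidate 3: (m,n)=(22,9) → π∥ = 22+9·β ≈ 43.727922, π⊥ = 22+9·β' ≈ 18.272078 ∉ [-0.9, 0.7) ⇒ out
candidate 4: (m,n)=(2,6) → π∥ = 2+6·β ≈ 16.485281, π⊥ = 2+6·β' ≈ -0.485281 ∈ [-0.9, 0.7) ⇒ IN Λ
candidate 5: (m,n)=(-4,3) → π∥ = -4+3·β ≈ 3.242641, π⊥ = -4+3·β' ≈ -5.242641 ∉ [-0.9, 0.7) ⇒ out

4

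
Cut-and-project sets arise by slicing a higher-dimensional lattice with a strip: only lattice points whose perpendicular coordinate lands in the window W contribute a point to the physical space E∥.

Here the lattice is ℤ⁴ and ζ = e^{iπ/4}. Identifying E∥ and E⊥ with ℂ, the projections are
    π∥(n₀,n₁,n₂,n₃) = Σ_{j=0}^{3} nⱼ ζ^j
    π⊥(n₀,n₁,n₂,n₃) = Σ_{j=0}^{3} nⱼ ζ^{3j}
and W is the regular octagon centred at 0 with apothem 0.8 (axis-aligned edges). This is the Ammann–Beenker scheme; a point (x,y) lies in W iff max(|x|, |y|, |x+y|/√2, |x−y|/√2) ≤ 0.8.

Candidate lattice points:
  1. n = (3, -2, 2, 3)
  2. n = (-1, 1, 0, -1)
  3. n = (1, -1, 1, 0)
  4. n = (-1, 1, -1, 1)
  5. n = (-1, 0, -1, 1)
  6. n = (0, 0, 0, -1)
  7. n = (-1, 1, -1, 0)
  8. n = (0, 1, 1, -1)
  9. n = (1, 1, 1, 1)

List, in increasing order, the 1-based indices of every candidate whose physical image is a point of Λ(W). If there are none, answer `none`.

none

Internal map: ζ^{3j} for j=0..3 gives (1,0), (−√2/2,√2/2), (0,−1), (√2/2,√2/2).
#1 (3, -2, 2, 3): internal (6.53553, -1.29289); octagon support 6.53553 vs apothem 0.8 → ∉ W
#2 (-1, 1, 0, -1): internal (-2.41421, 0.00000); octagon support 2.41421 vs apothem 0.8 → ∉ W
#3 (1, -1, 1, 0): internal (1.70711, -1.70711); octagon support 2.41421 vs apothem 0.8 → ∉ W
#4 (-1, 1, -1, 1): internal (-1.00000, 2.41421); octagon support 2.41421 vs apothem 0.8 → ∉ W
#5 (-1, 0, -1, 1): internal (-0.29289, 1.70711); octagon support 1.70711 vs apothem 0.8 → ∉ W
#6 (0, 0, 0, -1): internal (-0.70711, -0.70711); octagon support 1.00000 vs apothem 0.8 → ∉ W
#7 (-1, 1, -1, 0): internal (-1.70711, 1.70711); octagon support 2.41421 vs apothem 0.8 → ∉ W
#8 (0, 1, 1, -1): internal (-1.41421, -1.00000); octagon support 1.70711 vs apothem 0.8 → ∉ W
#9 (1, 1, 1, 1): internal (1.00000, 0.41421); octagon support 1.00000 vs apothem 0.8 → ∉ W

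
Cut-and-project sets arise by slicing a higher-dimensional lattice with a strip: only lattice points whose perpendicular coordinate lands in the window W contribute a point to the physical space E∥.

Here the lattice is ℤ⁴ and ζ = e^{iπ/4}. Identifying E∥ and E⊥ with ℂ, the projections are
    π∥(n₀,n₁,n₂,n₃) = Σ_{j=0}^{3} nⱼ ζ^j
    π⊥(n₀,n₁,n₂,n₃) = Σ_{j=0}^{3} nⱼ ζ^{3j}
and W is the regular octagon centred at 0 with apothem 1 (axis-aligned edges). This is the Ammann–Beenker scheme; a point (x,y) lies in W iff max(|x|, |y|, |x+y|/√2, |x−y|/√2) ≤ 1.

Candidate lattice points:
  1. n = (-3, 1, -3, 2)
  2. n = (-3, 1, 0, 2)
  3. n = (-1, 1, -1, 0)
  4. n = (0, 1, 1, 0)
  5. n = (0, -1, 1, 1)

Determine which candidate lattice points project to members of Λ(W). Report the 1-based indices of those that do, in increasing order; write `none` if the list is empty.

With ζ = e^{iπ/4} the internal vectors are ζ^0,ζ^3,ζ^6,ζ^9.
#1 (-3, 1, -3, 2): internal (-2.292893, 5.121320); octagon support 5.242641 vs apothem 1 → ∉ W
#2 (-3, 1, 0, 2): internal (-2.292893, 2.121320); octagon support 3.121320 vs apothem 1 → ∉ W
#3 (-1, 1, -1, 0): internal (-1.707107, 1.707107); octagon support 2.414214 vs apothem 1 → ∉ W
#4 (0, 1, 1, 0): internal (-0.707107, -0.292893); octagon support 0.707107 vs apothem 1 → ∈ W
#5 (0, -1, 1, 1): internal (1.414214, -1.000000); octagon support 1.707107 vs apothem 1 → ∉ W

4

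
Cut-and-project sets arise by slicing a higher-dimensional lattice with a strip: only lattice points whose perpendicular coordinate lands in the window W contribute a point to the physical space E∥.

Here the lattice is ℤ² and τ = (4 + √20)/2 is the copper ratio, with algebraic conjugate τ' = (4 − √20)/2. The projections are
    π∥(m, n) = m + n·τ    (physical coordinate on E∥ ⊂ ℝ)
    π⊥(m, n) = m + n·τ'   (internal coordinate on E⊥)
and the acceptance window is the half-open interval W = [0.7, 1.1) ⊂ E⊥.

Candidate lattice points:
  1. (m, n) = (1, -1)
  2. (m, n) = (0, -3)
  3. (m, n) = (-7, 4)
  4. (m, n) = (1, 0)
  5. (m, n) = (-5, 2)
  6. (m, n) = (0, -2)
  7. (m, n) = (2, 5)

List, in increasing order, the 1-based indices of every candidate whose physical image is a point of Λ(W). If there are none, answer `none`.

2, 4, 7

τ' = (4−√20)/2 ≈ -0.2361.
#1 (1,-1): internal coord 1 + (-1)·τ' = +1.2361; +1.2361 ∉ [0.7, 1.1) → out
#2 (0,-3): internal coord 0 + (-3)·τ' = +0.7082; +0.7082 ∈ [0.7, 1.1) → IN Λ
#3 (-7,4): internal coord -7 + (4)·τ' = -7.9443; -7.9443 ∉ [0.7, 1.1) → out
#4 (1,0): internal coord 1 + (0)·τ' = +1.0000; +1.0000 ∈ [0.7, 1.1) → IN Λ
#5 (-5,2): internal coord -5 + (2)·τ' = -5.4721; -5.4721 ∉ [0.7, 1.1) → out
#6 (0,-2): internal coord 0 + (-2)·τ' = +0.4721; +0.4721 ∉ [0.7, 1.1) → out
#7 (2,5): internal coord 2 + (5)·τ' = +0.8197; +0.8197 ∈ [0.7, 1.1) → IN Λ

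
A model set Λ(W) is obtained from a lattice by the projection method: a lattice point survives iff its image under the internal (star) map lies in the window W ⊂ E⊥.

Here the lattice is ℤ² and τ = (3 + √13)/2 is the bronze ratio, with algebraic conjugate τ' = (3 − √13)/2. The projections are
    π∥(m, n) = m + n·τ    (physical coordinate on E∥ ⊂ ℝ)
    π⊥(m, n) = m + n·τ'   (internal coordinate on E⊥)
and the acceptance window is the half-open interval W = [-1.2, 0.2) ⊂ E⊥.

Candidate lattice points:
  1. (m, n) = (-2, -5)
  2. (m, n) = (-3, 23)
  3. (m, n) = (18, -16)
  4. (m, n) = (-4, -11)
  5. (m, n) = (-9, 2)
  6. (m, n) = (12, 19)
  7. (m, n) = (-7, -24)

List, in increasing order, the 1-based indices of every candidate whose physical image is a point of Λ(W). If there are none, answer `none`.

Numerically τ ≈ 3.302776 and τ' = −1/τ ≈ -0.302776.
#1 (-2,-5): internal coord -2 + (-5)·τ' = -0.486122; -0.486122 ∈ [-1.2, 0.2) → IN Λ
#2 (-3,23): internal coord -3 + (23)·τ' = -9.963840; -9.963840 ∉ [-1.2, 0.2) → out
#3 (18,-16): internal coord 18 + (-16)·τ' = +22.844410; +22.844410 ∉ [-1.2, 0.2) → out
#4 (-4,-11): internal coord -4 + (-11)·τ' = -0.669468; -0.669468 ∈ [-1.2, 0.2) → IN Λ
#5 (-9,2): internal coord -9 + (2)·τ' = -9.605551; -9.605551 ∉ [-1.2, 0.2) → out
#6 (12,19): internal coord 12 + (19)·τ' = +6.247263; +6.247263 ∉ [-1.2, 0.2) → out
#7 (-7,-24): internal coord -7 + (-24)·τ' = +0.266615; +0.266615 ∉ [-1.2, 0.2) → out

1, 4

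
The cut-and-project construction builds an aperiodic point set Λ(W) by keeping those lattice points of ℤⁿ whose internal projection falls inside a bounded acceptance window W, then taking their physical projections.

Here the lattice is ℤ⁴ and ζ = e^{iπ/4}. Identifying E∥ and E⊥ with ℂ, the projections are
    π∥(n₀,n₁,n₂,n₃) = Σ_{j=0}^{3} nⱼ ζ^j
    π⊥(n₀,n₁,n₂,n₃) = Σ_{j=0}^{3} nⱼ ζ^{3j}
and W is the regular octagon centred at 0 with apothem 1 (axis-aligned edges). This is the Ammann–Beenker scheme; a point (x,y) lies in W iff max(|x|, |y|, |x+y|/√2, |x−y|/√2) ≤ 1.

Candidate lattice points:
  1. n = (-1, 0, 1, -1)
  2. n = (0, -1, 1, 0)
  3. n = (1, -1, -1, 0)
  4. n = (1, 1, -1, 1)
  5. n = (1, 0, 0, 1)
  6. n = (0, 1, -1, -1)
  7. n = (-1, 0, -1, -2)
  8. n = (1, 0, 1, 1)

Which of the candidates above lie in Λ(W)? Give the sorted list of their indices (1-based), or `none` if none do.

π⊥(n) = n₀ + n₁ζ³ + n₂ζ⁶ + n₃ζ⁹ where ζ = e^{iπ/4}.
candidate 1: n = (-1, 0, 1, -1) → π⊥ ≈ (-1.70711, -1.70711); max(|x|,|y|,|x±y|/√2) = 2.41421 > 1 ⇒ ∉ W
candidate 2: n = (0, -1, 1, 0) → π⊥ ≈ (+0.70711, -1.70711); max(|x|,|y|,|x±y|/√2) = 1.70711 > 1 ⇒ ∉ W
candidate 3: n = (1, -1, -1, 0) → π⊥ ≈ (+1.70711, +0.29289); max(|x|,|y|,|x±y|/√2) = 1.70711 > 1 ⇒ ∉ W
candidate 4: n = (1, 1, -1, 1) → π⊥ ≈ (+1.00000, +2.41421); max(|x|,|y|,|x±y|/√2) = 2.41421 > 1 ⇒ ∉ W
candidate 5: n = (1, 0, 0, 1) → π⊥ ≈ (+1.70711, +0.70711); max(|x|,|y|,|x±y|/√2) = 1.70711 > 1 ⇒ ∉ W
candidate 6: n = (0, 1, -1, -1) → π⊥ ≈ (-1.41421, +1.00000); max(|x|,|y|,|x±y|/√2) = 1.70711 > 1 ⇒ ∉ W
candidate 7: n = (-1, 0, -1, -2) → π⊥ ≈ (-2.41421, -0.41421); max(|x|,|y|,|x±y|/√2) = 2.41421 > 1 ⇒ ∉ W
candidate 8: n = (1, 0, 1, 1) → π⊥ ≈ (+1.70711, -0.29289); max(|x|,|y|,|x±y|/√2) = 1.70711 > 1 ⇒ ∉ W

none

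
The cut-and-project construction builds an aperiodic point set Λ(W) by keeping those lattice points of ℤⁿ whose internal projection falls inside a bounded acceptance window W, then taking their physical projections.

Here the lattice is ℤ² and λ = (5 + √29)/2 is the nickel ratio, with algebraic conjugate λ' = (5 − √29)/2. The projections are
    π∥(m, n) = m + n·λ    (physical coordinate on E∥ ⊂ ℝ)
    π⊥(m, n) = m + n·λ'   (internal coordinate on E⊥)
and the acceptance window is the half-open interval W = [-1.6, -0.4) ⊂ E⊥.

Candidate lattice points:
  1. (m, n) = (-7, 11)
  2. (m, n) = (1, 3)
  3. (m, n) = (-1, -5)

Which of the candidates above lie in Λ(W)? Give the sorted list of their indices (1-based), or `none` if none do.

Compute λ' = (5−√29)/2 = -0.1926, so π⊥(m,n) = m -0.1926·n.
#1 (-7,11): internal coord -7 + (11)·λ' = -9.1184; -9.1184 ∉ [-1.6, -0.4) → out
#2 (1,3): internal coord 1 + (3)·λ' = +0.4223; +0.4223 ∉ [-1.6, -0.4) → out
#3 (-1,-5): internal coord -1 + (-5)·λ' = -0.0371; -0.0371 ∉ [-1.6, -0.4) → out

none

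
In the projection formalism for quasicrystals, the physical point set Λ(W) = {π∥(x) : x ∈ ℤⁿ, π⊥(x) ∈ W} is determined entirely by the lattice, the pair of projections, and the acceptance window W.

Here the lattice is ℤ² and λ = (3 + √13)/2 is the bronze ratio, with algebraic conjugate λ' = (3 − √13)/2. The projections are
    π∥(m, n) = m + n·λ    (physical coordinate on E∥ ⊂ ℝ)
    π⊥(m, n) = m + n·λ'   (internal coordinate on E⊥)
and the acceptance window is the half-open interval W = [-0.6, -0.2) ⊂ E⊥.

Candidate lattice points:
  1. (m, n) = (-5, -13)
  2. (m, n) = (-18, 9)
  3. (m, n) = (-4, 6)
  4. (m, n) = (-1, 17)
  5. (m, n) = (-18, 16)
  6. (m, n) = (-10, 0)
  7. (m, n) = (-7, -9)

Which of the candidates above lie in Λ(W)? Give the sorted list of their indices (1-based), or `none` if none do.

Numerically λ ≈ 3.302776 and λ' = −1/λ ≈ -0.302776.
[1] lift (-5,-13): star map gives -1.063917; window check -0.6 ≤ -1.063917 < -0.2 is false → out
[2] lift (-18,9): star map gives -20.724981; window check -0.6 ≤ -20.724981 < -0.2 is false → out
[3] lift (-4,6): star map gives -5.816654; window check -0.6 ≤ -5.816654 < -0.2 is false → out
[4] lift (-1,17): star map gives -6.147186; window check -0.6 ≤ -6.147186 < -0.2 is false → out
[5] lift (-18,16): star map gives -22.844410; window check -0.6 ≤ -22.844410 < -0.2 is false → out
[6] lift (-10,0): star map gives -10.000000; window check -0.6 ≤ -10.000000 < -0.2 is false → out
[7] lift (-7,-9): star map gives -4.275019; window check -0.6 ≤ -4.275019 < -0.2 is false → out

none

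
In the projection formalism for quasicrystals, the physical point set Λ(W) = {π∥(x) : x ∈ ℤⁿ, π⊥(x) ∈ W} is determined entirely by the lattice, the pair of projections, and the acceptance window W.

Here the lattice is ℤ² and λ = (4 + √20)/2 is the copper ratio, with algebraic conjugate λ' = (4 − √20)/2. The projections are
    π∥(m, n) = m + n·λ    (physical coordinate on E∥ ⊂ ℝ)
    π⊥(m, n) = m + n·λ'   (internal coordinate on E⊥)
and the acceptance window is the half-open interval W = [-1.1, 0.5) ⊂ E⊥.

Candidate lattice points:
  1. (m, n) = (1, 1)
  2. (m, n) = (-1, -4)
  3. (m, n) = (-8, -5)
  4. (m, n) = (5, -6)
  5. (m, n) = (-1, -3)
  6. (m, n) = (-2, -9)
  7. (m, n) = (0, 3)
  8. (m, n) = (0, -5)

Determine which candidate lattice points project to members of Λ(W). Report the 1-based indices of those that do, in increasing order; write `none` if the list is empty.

Numerically λ ≈ 4.2361 and λ' = −1/λ ≈ -0.2361.
#1 (1,1): internal coord 1 + (1)·λ' = +0.7639; +0.7639 ∉ [-1.1, 0.5) → out
#2 (-1,-4): internal coord -1 + (-4)·λ' = -0.0557; -0.0557 ∈ [-1.1, 0.5) → IN Λ
#3 (-8,-5): internal coord -8 + (-5)·λ' = -6.8197; -6.8197 ∉ [-1.1, 0.5) → out
#4 (5,-6): internal coord 5 + (-6)·λ' = +6.4164; +6.4164 ∉ [-1.1, 0.5) → out
#5 (-1,-3): internal coord -1 + (-3)·λ' = -0.2918; -0.2918 ∈ [-1.1, 0.5) → IN Λ
#6 (-2,-9): internal coord -2 + (-9)·λ' = +0.1246; +0.1246 ∈ [-1.1, 0.5) → IN Λ
#7 (0,3): internal coord 0 + (3)·λ' = -0.7082; -0.7082 ∈ [-1.1, 0.5) → IN Λ
#8 (0,-5): internal coord 0 + (-5)·λ' = +1.1803; +1.1803 ∉ [-1.1, 0.5) → out

2, 5, 6, 7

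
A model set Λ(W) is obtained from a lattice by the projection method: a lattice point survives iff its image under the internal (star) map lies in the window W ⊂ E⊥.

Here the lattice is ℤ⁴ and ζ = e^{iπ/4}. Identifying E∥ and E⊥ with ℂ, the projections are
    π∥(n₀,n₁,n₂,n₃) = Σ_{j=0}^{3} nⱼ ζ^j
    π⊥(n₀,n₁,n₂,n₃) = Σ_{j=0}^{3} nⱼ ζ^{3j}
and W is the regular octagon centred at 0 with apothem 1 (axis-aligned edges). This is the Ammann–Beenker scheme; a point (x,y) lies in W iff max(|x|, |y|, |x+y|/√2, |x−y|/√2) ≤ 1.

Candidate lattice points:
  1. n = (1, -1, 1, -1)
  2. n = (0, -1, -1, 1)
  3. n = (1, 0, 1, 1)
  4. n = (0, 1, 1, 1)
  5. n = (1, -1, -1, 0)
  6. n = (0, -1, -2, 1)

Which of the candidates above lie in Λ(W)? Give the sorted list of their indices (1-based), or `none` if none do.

With ζ = e^{iπ/4} the internal vectors are ζ^0,ζ^3,ζ^6,ζ^9.
candidate 1: n = (1, -1, 1, -1) → π⊥ ≈ (+1.00000, -2.41421); max(|x|,|y|,|x±y|/√2) = 2.41421 > 1 ⇒ ∉ W
candidate 2: n = (0, -1, -1, 1) → π⊥ ≈ (+1.41421, +1.00000); max(|x|,|y|,|x±y|/√2) = 1.70711 > 1 ⇒ ∉ W
candidate 3: n = (1, 0, 1, 1) → π⊥ ≈ (+1.70711, -0.29289); max(|x|,|y|,|x±y|/√2) = 1.70711 > 1 ⇒ ∉ W
candidate 4: n = (0, 1, 1, 1) → π⊥ ≈ (+0.00000, +0.41421); max(|x|,|y|,|x±y|/√2) = 0.41421 ≤ 1 ⇒ ∈ W
candidate 5: n = (1, -1, -1, 0) → π⊥ ≈ (+1.70711, +0.29289); max(|x|,|y|,|x±y|/√2) = 1.70711 > 1 ⇒ ∉ W
candidate 6: n = (0, -1, -2, 1) → π⊥ ≈ (+1.41421, +2.00000); max(|x|,|y|,|x±y|/√2) = 2.41421 > 1 ⇒ ∉ W

4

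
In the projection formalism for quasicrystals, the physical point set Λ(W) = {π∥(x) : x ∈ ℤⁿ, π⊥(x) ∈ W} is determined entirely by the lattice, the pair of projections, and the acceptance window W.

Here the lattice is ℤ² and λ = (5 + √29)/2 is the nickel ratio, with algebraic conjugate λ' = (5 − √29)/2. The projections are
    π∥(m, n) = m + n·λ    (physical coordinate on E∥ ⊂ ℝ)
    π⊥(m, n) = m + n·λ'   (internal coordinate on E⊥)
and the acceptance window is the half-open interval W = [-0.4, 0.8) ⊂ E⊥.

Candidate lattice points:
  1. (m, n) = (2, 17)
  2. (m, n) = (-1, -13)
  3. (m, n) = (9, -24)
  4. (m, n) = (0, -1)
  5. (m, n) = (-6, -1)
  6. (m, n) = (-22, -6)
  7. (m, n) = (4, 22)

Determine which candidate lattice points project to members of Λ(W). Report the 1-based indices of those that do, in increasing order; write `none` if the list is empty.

4, 7

λ' = (5−√29)/2 ≈ -0.19258.
candidate 1: (m,n)=(2,17) → π∥ = 2+17·λ ≈ 90.27390, π⊥ = 2+17·λ' ≈ -1.27390 ∉ [-0.4, 0.8) ⇒ out
candidate 2: (m,n)=(-1,-13) → π∥ = -1-13·λ ≈ -68.50357, π⊥ = -1-13·λ' ≈ 1.50357 ∉ [-0.4, 0.8) ⇒ out
candidate 3: (m,n)=(9,-24) → π∥ = 9-24·λ ≈ -115.62198, π⊥ = 9-24·λ' ≈ 13.62198 ∉ [-0.4, 0.8) ⇒ out
candidate 4: (m,n)=(0,-1) → π∥ = 0-1·λ ≈ -5.19258, π⊥ = 0-1·λ' ≈ 0.19258 ∈ [-0.4, 0.8) ⇒ IN Λ
candidate 5: (m,n)=(-6,-1) → π∥ = -6-1·λ ≈ -11.19258, π⊥ = -6-1·λ' ≈ -5.80742 ∉ [-0.4, 0.8) ⇒ out
candidate 6: (m,n)=(-22,-6) → π∥ = -22-6·λ ≈ -53.15549, π⊥ = -22-6·λ' ≈ -20.84451 ∉ [-0.4, 0.8) ⇒ out
candidate 7: (m,n)=(4,22) → π∥ = 4+22·λ ≈ 118.23681, π⊥ = 4+22·λ' ≈ -0.23681 ∈ [-0.4, 0.8) ⇒ IN Λ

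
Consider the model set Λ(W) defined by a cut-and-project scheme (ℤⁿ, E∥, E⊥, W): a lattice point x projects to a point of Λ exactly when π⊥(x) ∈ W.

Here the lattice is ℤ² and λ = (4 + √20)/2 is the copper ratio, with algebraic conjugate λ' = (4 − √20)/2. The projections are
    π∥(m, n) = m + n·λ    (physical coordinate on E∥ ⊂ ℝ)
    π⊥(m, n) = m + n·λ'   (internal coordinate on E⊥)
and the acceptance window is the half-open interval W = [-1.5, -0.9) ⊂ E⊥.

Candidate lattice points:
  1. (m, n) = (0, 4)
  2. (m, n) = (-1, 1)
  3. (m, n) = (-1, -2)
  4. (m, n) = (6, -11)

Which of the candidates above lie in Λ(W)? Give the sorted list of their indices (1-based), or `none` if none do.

1, 2

Compute λ' = (4−√20)/2 = -0.23607, so π⊥(m,n) = m -0.23607·n.
candidate 1: (m,n)=(0,4) → π∥ = 0+4·λ ≈ 16.94427, π⊥ = 0+4·λ' ≈ -0.94427 ∈ [-1.5, -0.9) ⇒ IN Λ
candidate 2: (m,n)=(-1,1) → π∥ = -1+1·λ ≈ 3.23607, π⊥ = -1+1·λ' ≈ -1.23607 ∈ [-1.5, -0.9) ⇒ IN Λ
candidate 3: (m,n)=(-1,-2) → π∥ = -1-2·λ ≈ -9.47214, π⊥ = -1-2·λ' ≈ -0.52786 ∉ [-1.5, -0.9) ⇒ out
candidate 4: (m,n)=(6,-11) → π∥ = 6-11·λ ≈ -40.59675, π⊥ = 6-11·λ' ≈ 8.59675 ∉ [-1.5, -0.9) ⇒ out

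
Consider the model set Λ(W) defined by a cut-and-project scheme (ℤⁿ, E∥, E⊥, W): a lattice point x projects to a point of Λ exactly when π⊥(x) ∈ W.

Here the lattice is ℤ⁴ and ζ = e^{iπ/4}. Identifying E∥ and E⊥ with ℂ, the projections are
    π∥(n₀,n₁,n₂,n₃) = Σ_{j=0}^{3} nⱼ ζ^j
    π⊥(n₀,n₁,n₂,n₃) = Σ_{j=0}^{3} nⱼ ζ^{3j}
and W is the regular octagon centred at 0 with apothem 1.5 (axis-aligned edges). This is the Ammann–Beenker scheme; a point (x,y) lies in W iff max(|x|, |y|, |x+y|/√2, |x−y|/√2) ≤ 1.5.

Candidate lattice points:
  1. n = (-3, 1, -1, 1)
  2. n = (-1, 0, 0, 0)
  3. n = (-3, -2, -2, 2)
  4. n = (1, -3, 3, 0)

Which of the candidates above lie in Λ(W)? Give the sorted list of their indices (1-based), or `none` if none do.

With ζ = e^{iπ/4} the internal vectors are ζ^0,ζ^3,ζ^6,ζ^9.
#1 (-3, 1, -1, 1): internal (-3.00000, 2.41421); octagon support 3.82843 vs apothem 1.5 → ∉ W
#2 (-1, 0, 0, 0): internal (-1.00000, 0.00000); octagon support 1.00000 vs apothem 1.5 → ∈ W
#3 (-3, -2, -2, 2): internal (-0.17157, 2.00000); octagon support 2.00000 vs apothem 1.5 → ∉ W
#4 (1, -3, 3, 0): internal (3.12132, -5.12132); octagon support 5.82843 vs apothem 1.5 → ∉ W

2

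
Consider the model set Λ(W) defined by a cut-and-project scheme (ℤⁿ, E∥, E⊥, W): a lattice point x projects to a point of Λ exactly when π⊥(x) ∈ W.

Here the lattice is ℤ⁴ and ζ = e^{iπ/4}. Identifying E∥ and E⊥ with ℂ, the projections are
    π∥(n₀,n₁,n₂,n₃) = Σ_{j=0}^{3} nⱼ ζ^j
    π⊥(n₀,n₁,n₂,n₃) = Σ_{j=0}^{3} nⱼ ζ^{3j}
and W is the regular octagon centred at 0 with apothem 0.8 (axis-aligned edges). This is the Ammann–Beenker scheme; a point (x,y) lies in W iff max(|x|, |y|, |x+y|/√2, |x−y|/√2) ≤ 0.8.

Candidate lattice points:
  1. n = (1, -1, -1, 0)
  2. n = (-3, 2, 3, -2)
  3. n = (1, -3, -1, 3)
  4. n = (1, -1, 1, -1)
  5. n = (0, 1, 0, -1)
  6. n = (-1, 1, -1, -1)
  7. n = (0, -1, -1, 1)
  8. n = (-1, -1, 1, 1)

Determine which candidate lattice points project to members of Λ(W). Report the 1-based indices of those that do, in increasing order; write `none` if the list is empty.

π⊥(n) = n₀ + n₁ζ³ + n₂ζ⁶ + n₃ζ⁹ where ζ = e^{iπ/4}.
candidate 1: n = (1, -1, -1, 0) → π⊥ ≈ (+1.707107, +0.292893); max(|x|,|y|,|x±y|/√2) = 1.707107 > 0.8 ⇒ ∉ W
candidate 2: n = (-3, 2, 3, -2) → π⊥ ≈ (-5.828427, -3.000000); max(|x|,|y|,|x±y|/√2) = 6.242641 > 0.8 ⇒ ∉ W
candidate 3: n = (1, -3, -1, 3) → π⊥ ≈ (+5.242641, +1.000000); max(|x|,|y|,|x±y|/√2) = 5.242641 > 0.8 ⇒ ∉ W
candidate 4: n = (1, -1, 1, -1) → π⊥ ≈ (+1.000000, -2.414214); max(|x|,|y|,|x±y|/√2) = 2.414214 > 0.8 ⇒ ∉ W
candidate 5: n = (0, 1, 0, -1) → π⊥ ≈ (-1.414214, +0.000000); max(|x|,|y|,|x±y|/√2) = 1.414214 > 0.8 ⇒ ∉ W
candidate 6: n = (-1, 1, -1, -1) → π⊥ ≈ (-2.414214, +1.000000); max(|x|,|y|,|x±y|/√2) = 2.414214 > 0.8 ⇒ ∉ W
candidate 7: n = (0, -1, -1, 1) → π⊥ ≈ (+1.414214, +1.000000); max(|x|,|y|,|x±y|/√2) = 1.707107 > 0.8 ⇒ ∉ W
candidate 8: n = (-1, -1, 1, 1) → π⊥ ≈ (+0.414214, -1.000000); max(|x|,|y|,|x±y|/√2) = 1.000000 > 0.8 ⇒ ∉ W

none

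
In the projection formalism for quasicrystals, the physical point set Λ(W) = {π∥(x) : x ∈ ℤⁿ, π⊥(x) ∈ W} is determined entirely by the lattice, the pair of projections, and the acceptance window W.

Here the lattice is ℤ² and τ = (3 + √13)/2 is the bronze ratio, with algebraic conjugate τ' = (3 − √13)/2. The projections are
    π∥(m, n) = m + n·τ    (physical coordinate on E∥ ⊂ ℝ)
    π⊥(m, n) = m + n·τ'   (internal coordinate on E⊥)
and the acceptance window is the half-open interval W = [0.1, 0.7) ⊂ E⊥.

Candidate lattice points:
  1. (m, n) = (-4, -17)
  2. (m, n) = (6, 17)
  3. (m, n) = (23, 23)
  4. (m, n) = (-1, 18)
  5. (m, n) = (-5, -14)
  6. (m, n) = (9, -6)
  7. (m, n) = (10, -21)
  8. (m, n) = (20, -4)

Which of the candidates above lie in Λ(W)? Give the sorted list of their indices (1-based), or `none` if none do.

none

τ' = (3−√13)/2 ≈ -0.3028.
candidate 1: (m,n)=(-4,-17) → π∥ = -4-17·τ ≈ -60.1472, π⊥ = -4-17·τ' ≈ 1.1472 ∉ [0.1, 0.7) ⇒ out
candidate 2: (m,n)=(6,17) → π∥ = 6+17·τ ≈ 62.1472, π⊥ = 6+17·τ' ≈ 0.8528 ∉ [0.1, 0.7) ⇒ out
candidate 3: (m,n)=(23,23) → π∥ = 23+23·τ ≈ 98.9638, π⊥ = 23+23·τ' ≈ 16.0362 ∉ [0.1, 0.7) ⇒ out
candidate 4: (m,n)=(-1,18) → π∥ = -1+18·τ ≈ 58.4500, π⊥ = -1+18·τ' ≈ -6.4500 ∉ [0.1, 0.7) ⇒ out
candidate 5: (m,n)=(-5,-14) → π∥ = -5-14·τ ≈ -51.2389, π⊥ = -5-14·τ' ≈ -0.7611 ∉ [0.1, 0.7) ⇒ out
candidate 6: (m,n)=(9,-6) → π∥ = 9-6·τ ≈ -10.8167, π⊥ = 9-6·τ' ≈ 10.8167 ∉ [0.1, 0.7) ⇒ out
candidate 7: (m,n)=(10,-21) → π∥ = 10-21·τ ≈ -59.3583, π⊥ = 10-21·τ' ≈ 16.3583 ∉ [0.1, 0.7) ⇒ out
candidate 8: (m,n)=(20,-4) → π∥ = 20-4·τ ≈ 6.7889, π⊥ = 20-4·τ' ≈ 21.2111 ∉ [0.1, 0.7) ⇒ out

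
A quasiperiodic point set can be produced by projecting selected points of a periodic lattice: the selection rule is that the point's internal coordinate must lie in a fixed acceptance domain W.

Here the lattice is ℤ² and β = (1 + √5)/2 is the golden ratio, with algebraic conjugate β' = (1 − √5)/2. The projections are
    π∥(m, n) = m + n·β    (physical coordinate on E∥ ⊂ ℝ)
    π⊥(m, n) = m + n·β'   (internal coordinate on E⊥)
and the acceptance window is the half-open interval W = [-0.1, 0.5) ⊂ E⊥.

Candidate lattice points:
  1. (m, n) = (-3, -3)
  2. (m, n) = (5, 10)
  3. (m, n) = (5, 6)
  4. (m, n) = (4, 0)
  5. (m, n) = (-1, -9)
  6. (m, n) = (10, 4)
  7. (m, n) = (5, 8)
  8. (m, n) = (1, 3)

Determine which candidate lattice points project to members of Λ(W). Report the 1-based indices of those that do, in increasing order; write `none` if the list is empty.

7

Compute β' = (1−√5)/2 = -0.618034, so π⊥(m,n) = m -0.618034·n.
candidate 1: (m,n)=(-3,-3) → π∥ = -3-3·β ≈ -7.854102, π⊥ = -3-3·β' ≈ -1.145898 ∉ [-0.1, 0.5) ⇒ out
candidate 2: (m,n)=(5,10) → π∥ = 5+10·β ≈ 21.180340, π⊥ = 5+10·β' ≈ -1.180340 ∉ [-0.1, 0.5) ⇒ out
candidate 3: (m,n)=(5,6) → π∥ = 5+6·β ≈ 14.708204, π⊥ = 5+6·β' ≈ 1.291796 ∉ [-0.1, 0.5) ⇒ out
candidate 4: (m,n)=(4,0) → π∥ = 4+0·β ≈ 4.000000, π⊥ = 4+0·β' ≈ 4.000000 ∉ [-0.1, 0.5) ⇒ out
candidate 5: (m,n)=(-1,-9) → π∥ = -1-9·β ≈ -15.562306, π⊥ = -1-9·β' ≈ 4.562306 ∉ [-0.1, 0.5) ⇒ out
candidate 6: (m,n)=(10,4) → π∥ = 10+4·β ≈ 16.472136, π⊥ = 10+4·β' ≈ 7.527864 ∉ [-0.1, 0.5) ⇒ out
candidate 7: (m,n)=(5,8) → π∥ = 5+8·β ≈ 17.944272, π⊥ = 5+8·β' ≈ 0.055728 ∈ [-0.1, 0.5) ⇒ IN Λ
candidate 8: (m,n)=(1,3) → π∥ = 1+3·β ≈ 5.854102, π⊥ = 1+3·β' ≈ -0.854102 ∉ [-0.1, 0.5) ⇒ out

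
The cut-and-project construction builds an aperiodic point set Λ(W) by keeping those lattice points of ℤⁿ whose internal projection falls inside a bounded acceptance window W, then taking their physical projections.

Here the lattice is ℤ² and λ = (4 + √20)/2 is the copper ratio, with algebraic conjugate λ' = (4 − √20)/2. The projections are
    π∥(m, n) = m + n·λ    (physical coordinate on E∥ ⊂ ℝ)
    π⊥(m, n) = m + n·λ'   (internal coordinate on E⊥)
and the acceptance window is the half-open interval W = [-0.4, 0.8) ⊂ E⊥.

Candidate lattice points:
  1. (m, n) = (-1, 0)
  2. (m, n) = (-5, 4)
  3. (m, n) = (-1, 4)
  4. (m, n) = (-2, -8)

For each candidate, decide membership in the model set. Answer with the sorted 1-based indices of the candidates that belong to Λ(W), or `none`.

Numerically λ ≈ 4.2361 and λ' = −1/λ ≈ -0.2361.
[1] lift (-1,0): star map gives -1.0000; window check -0.4 ≤ -1.0000 < 0.8 is false → out
[2] lift (-5,4): star map gives -5.9443; window check -0.4 ≤ -5.9443 < 0.8 is false → out
[3] lift (-1,4): star map gives -1.9443; window check -0.4 ≤ -1.9443 < 0.8 is false → out
[4] lift (-2,-8): star map gives -0.1115; window check -0.4 ≤ -0.1115 < 0.8 is true → IN Λ

4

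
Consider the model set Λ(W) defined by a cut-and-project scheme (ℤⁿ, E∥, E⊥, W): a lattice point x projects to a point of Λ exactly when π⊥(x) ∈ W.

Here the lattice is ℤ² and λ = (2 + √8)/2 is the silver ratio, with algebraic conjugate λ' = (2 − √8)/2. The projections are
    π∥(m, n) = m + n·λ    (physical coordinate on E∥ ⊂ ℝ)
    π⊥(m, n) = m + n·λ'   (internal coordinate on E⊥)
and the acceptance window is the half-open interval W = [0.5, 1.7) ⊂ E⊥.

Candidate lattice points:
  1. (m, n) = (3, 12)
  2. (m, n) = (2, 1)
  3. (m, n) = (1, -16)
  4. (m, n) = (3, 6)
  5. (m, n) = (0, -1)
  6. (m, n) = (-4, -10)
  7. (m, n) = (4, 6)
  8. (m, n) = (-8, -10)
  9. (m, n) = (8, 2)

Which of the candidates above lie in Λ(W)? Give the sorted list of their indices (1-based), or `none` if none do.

2, 4, 7

Numerically λ ≈ 2.4142 and λ' = −1/λ ≈ -0.4142.
#1 (3,12): internal coord 3 + (12)·λ' = -1.9706; -1.9706 ∉ [0.5, 1.7) → out
#2 (2,1): internal coord 2 + (1)·λ' = +1.5858; +1.5858 ∈ [0.5, 1.7) → IN Λ
#3 (1,-16): internal coord 1 + (-16)·λ' = +7.6274; +7.6274 ∉ [0.5, 1.7) → out
#4 (3,6): internal coord 3 + (6)·λ' = +0.5147; +0.5147 ∈ [0.5, 1.7) → IN Λ
#5 (0,-1): internal coord 0 + (-1)·λ' = +0.4142; +0.4142 ∉ [0.5, 1.7) → out
#6 (-4,-10): internal coord -4 + (-10)·λ' = +0.1421; +0.1421 ∉ [0.5, 1.7) → out
#7 (4,6): internal coord 4 + (6)·λ' = +1.5147; +1.5147 ∈ [0.5, 1.7) → IN Λ
#8 (-8,-10): internal coord -8 + (-10)·λ' = -3.8579; -3.8579 ∉ [0.5, 1.7) → out
#9 (8,2): internal coord 8 + (2)·λ' = +7.1716; +7.1716 ∉ [0.5, 1.7) → out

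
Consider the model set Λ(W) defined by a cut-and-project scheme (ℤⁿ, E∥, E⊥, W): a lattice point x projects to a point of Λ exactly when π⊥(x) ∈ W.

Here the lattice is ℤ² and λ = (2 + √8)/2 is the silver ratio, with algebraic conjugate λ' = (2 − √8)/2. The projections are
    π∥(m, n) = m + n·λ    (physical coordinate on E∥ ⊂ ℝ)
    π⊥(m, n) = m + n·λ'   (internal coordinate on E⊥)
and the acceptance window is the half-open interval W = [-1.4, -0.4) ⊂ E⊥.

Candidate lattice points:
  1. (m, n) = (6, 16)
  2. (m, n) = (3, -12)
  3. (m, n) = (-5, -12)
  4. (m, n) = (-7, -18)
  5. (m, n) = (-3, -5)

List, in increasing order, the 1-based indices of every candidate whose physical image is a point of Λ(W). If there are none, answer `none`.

1, 5

Compute λ' = (2−√8)/2 = -0.41421, so π⊥(m,n) = m -0.41421·n.
candidate 1: (m,n)=(6,16) → π∥ = 6+16·λ ≈ 44.62742, π⊥ = 6+16·λ' ≈ -0.62742 ∈ [-1.4, -0.4) ⇒ IN Λ
candidate 2: (m,n)=(3,-12) → π∥ = 3-12·λ ≈ -25.97056, π⊥ = 3-12·λ' ≈ 7.97056 ∉ [-1.4, -0.4) ⇒ out
candidate 3: (m,n)=(-5,-12) → π∥ = -5-12·λ ≈ -33.97056, π⊥ = -5-12·λ' ≈ -0.02944 ∉ [-1.4, -0.4) ⇒ out
candidate 4: (m,n)=(-7,-18) → π∥ = -7-18·λ ≈ -50.45584, π⊥ = -7-18·λ' ≈ 0.45584 ∉ [-1.4, -0.4) ⇒ out
candidate 5: (m,n)=(-3,-5) → π∥ = -3-5·λ ≈ -15.07107, π⊥ = -3-5·λ' ≈ -0.92893 ∈ [-1.4, -0.4) ⇒ IN Λ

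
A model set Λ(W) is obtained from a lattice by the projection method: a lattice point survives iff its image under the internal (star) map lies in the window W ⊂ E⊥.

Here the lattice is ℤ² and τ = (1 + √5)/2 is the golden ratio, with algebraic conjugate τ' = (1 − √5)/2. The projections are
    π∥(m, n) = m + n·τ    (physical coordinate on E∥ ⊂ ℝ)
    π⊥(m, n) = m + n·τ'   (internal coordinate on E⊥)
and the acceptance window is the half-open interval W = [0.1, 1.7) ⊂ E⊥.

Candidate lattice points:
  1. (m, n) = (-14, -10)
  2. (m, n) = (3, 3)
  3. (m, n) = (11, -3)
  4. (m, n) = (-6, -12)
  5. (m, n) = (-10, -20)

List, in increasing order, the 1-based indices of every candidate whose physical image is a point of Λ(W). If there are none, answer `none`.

2, 4

Numerically τ ≈ 1.6180 and τ' = −1/τ ≈ -0.6180.
#1 (-14,-10): internal coord -14 + (-10)·τ' = -7.8197; -7.8197 ∉ [0.1, 1.7) → out
#2 (3,3): internal coord 3 + (3)·τ' = +1.1459; +1.1459 ∈ [0.1, 1.7) → IN Λ
#3 (11,-3): internal coord 11 + (-3)·τ' = +12.8541; +12.8541 ∉ [0.1, 1.7) → out
#4 (-6,-12): internal coord -6 + (-12)·τ' = +1.4164; +1.4164 ∈ [0.1, 1.7) → IN Λ
#5 (-10,-20): internal coord -10 + (-20)·τ' = +2.3607; +2.3607 ∉ [0.1, 1.7) → out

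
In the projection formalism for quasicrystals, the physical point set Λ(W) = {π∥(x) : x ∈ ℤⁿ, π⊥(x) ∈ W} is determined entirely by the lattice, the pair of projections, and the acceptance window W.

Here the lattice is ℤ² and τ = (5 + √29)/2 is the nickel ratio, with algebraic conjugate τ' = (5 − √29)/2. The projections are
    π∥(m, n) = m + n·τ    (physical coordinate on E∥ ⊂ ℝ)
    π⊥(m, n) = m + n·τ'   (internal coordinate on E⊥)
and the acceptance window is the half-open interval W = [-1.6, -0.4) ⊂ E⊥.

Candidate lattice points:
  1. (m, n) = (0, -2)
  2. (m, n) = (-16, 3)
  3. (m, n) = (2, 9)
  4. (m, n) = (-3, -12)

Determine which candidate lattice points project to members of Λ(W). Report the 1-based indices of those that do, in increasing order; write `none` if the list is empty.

Compute τ' = (5−√29)/2 = -0.1926, so π⊥(m,n) = m -0.1926·n.
candidate 1: (m,n)=(0,-2) → π∥ = 0-2·τ ≈ -10.3852, π⊥ = 0-2·τ' ≈ 0.3852 ∉ [-1.6, -0.4) ⇒ out
candidate 2: (m,n)=(-16,3) → π∥ = -16+3·τ ≈ -0.4223, π⊥ = -16+3·τ' ≈ -16.5777 ∉ [-1.6, -0.4) ⇒ out
candidate 3: (m,n)=(2,9) → π∥ = 2+9·τ ≈ 48.7332, π⊥ = 2+9·τ' ≈ 0.2668 ∉ [-1.6, -0.4) ⇒ out
candidate 4: (m,n)=(-3,-12) → π∥ = -3-12·τ ≈ -65.3110, π⊥ = -3-12·τ' ≈ -0.6890 ∈ [-1.6, -0.4) ⇒ IN Λ

4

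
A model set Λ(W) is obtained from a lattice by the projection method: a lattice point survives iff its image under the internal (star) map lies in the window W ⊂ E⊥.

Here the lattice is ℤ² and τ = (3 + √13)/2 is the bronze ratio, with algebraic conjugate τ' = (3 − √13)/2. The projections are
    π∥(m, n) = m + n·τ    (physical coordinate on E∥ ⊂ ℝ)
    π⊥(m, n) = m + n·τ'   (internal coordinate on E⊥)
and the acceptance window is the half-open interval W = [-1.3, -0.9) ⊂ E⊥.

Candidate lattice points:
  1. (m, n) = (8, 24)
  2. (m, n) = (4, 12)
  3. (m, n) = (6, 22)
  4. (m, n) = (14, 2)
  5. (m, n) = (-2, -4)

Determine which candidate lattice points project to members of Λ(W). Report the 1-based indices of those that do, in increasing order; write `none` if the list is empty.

none

τ' = (3−√13)/2 ≈ -0.30278.
#1 (8,24): internal coord 8 + (24)·τ' = +0.73338; +0.73338 ∉ [-1.3, -0.9) → out
#2 (4,12): internal coord 4 + (12)·τ' = +0.36669; +0.36669 ∉ [-1.3, -0.9) → out
#3 (6,22): internal coord 6 + (22)·τ' = -0.66106; -0.66106 ∉ [-1.3, -0.9) → out
#4 (14,2): internal coord 14 + (2)·τ' = +13.39445; +13.39445 ∉ [-1.3, -0.9) → out
#5 (-2,-4): internal coord -2 + (-4)·τ' = -0.78890; -0.78890 ∉ [-1.3, -0.9) → out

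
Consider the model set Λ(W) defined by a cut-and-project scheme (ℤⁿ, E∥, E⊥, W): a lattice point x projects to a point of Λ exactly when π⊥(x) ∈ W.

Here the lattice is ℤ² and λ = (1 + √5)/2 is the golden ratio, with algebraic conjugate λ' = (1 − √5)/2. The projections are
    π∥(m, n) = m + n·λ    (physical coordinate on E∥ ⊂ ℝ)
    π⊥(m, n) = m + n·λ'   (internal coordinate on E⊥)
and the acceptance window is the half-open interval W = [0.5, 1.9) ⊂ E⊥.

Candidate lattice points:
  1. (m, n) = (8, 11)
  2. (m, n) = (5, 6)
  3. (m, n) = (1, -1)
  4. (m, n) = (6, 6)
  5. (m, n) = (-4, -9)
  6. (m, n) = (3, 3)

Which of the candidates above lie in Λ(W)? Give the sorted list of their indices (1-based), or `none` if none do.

1, 2, 3, 5, 6

λ' = (1−√5)/2 ≈ -0.618034.
candidate 1: (m,n)=(8,11) → π∥ = 8+11·λ ≈ 25.798374, π⊥ = 8+11·λ' ≈ 1.201626 ∈ [0.5, 1.9) ⇒ IN Λ
candidate 2: (m,n)=(5,6) → π∥ = 5+6·λ ≈ 14.708204, π⊥ = 5+6·λ' ≈ 1.291796 ∈ [0.5, 1.9) ⇒ IN Λ
candidate 3: (m,n)=(1,-1) → π∥ = 1-1·λ ≈ -0.618034, π⊥ = 1-1·λ' ≈ 1.618034 ∈ [0.5, 1.9) ⇒ IN Λ
candidate 4: (m,n)=(6,6) → π∥ = 6+6·λ ≈ 15.708204, π⊥ = 6+6·λ' ≈ 2.291796 ∉ [0.5, 1.9) ⇒ out
candidate 5: (m,n)=(-4,-9) → π∥ = -4-9·λ ≈ -18.562306, π⊥ = -4-9·λ' ≈ 1.562306 ∈ [0.5, 1.9) ⇒ IN Λ
candidate 6: (m,n)=(3,3) → π∥ = 3+3·λ ≈ 7.854102, π⊥ = 3+3·λ' ≈ 1.145898 ∈ [0.5, 1.9) ⇒ IN Λ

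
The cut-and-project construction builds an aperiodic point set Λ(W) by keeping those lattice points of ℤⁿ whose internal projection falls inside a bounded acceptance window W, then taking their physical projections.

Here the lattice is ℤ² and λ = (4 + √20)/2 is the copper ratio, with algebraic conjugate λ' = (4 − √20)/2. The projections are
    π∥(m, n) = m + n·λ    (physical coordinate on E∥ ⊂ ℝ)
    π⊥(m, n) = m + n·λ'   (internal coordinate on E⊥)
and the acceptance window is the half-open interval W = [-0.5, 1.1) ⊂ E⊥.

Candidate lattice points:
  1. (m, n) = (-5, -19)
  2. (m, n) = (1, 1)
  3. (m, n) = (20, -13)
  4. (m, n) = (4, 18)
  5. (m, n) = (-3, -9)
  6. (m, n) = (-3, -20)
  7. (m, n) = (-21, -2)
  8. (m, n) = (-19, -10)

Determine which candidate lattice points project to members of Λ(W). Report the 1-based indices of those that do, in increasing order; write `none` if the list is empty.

2, 4

Numerically λ ≈ 4.23607 and λ' = −1/λ ≈ -0.23607.
candidate 1: (m,n)=(-5,-19) → π∥ = -5-19·λ ≈ -85.48529, π⊥ = -5-19·λ' ≈ -0.51471 ∉ [-0.5, 1.1) ⇒ out
candidate 2: (m,n)=(1,1) → π∥ = 1+1·λ ≈ 5.23607, π⊥ = 1+1·λ' ≈ 0.76393 ∈ [-0.5, 1.1) ⇒ IN Λ
candidate 3: (m,n)=(20,-13) → π∥ = 20-13·λ ≈ -35.06888, π⊥ = 20-13·λ' ≈ 23.06888 ∉ [-0.5, 1.1) ⇒ out
candidate 4: (m,n)=(4,18) → π∥ = 4+18·λ ≈ 80.24922, π⊥ = 4+18·λ' ≈ -0.24922 ∈ [-0.5, 1.1) ⇒ IN Λ
candidate 5: (m,n)=(-3,-9) → π∥ = -3-9·λ ≈ -41.12461, π⊥ = -3-9·λ' ≈ -0.87539 ∉ [-0.5, 1.1) ⇒ out
candidate 6: (m,n)=(-3,-20) → π∥ = -3-20·λ ≈ -87.72136, π⊥ = -3-20·λ' ≈ 1.72136 ∉ [-0.5, 1.1) ⇒ out
candidate 7: (m,n)=(-21,-2) → π∥ = -21-2·λ ≈ -29.47214, π⊥ = -21-2·λ' ≈ -20.52786 ∉ [-0.5, 1.1) ⇒ out
candidate 8: (m,n)=(-19,-10) → π∥ = -19-10·λ ≈ -61.36068, π⊥ = -19-10·λ' ≈ -16.63932 ∉ [-0.5, 1.1) ⇒ out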